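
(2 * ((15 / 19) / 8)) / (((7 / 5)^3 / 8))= 3750 / 6517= 0.58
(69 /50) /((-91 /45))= -621 /910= -0.68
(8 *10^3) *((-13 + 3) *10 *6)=-4800000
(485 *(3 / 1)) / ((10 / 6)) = 873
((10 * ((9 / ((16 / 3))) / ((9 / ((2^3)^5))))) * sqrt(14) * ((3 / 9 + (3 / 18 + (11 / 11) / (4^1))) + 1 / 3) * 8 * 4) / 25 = 425984 * sqrt(14) / 5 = 318777.24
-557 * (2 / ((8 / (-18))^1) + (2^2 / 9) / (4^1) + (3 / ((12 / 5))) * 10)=-40661 / 9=-4517.89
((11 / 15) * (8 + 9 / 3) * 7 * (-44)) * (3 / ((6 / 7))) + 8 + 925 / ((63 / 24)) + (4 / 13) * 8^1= -3791526 / 455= -8333.02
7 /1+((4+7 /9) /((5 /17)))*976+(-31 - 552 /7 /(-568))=354053977 /22365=15830.72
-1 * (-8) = 8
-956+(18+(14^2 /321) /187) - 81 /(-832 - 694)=-85916766193 /91601202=-937.94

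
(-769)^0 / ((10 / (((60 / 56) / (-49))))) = -3 / 1372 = -0.00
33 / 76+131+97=17361 / 76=228.43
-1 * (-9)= 9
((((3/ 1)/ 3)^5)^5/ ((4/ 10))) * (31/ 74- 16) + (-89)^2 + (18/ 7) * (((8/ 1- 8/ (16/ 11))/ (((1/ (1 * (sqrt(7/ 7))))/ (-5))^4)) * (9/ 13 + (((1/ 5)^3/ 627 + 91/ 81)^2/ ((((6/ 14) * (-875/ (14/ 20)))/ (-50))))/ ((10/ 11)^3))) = 1876344614590333549/ 166141879312500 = 11293.63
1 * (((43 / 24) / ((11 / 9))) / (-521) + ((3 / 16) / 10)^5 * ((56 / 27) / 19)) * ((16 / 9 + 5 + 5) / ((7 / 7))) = -70944352021397 / 2140844851200000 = -0.03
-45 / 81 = -5 / 9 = -0.56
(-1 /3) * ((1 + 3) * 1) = -4 /3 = -1.33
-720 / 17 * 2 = -1440 / 17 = -84.71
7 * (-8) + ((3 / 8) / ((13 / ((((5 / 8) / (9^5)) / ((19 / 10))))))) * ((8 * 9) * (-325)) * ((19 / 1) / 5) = -490013 / 8748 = -56.01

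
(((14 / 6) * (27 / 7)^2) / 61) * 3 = 729 / 427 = 1.71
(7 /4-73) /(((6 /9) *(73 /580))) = -123975 /146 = -849.14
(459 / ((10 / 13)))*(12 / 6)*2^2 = 23868 / 5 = 4773.60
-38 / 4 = -19 / 2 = -9.50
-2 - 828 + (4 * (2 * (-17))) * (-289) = 38474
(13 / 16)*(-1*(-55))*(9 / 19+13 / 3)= 97955 / 456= 214.81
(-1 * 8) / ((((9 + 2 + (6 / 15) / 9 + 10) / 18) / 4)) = -25920 / 947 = -27.37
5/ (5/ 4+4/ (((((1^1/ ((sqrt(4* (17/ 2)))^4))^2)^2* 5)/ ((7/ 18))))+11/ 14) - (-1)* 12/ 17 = 8400374528768664/ 11900530582270549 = 0.71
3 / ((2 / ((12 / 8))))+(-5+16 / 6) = -1 / 12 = -0.08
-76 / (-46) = 38 / 23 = 1.65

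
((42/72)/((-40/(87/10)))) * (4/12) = -203/4800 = -0.04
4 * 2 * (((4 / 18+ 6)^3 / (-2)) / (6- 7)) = 702464 / 729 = 963.60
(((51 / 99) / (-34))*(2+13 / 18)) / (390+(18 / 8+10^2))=-49 / 584793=-0.00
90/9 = 10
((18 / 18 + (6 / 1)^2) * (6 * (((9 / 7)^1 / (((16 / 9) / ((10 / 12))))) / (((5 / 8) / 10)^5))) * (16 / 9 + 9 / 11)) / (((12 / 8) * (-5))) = -3739090944 / 77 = -48559622.65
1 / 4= 0.25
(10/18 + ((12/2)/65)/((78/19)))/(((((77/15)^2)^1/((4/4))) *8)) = 785/286286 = 0.00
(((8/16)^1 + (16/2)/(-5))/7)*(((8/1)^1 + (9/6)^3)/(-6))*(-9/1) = -429/160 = -2.68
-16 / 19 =-0.84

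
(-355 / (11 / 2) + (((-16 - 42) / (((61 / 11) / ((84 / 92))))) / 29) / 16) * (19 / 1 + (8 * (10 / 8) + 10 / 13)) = -3085001847 / 1605032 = -1922.08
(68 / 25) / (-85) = -4 / 125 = -0.03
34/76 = 17/38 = 0.45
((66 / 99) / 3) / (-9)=-2 / 81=-0.02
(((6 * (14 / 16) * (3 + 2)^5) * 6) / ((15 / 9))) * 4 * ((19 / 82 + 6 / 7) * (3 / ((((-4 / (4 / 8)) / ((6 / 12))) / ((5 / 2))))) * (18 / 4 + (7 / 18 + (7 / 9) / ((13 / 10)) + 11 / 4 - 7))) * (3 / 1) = -30533203125 / 68224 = -447543.43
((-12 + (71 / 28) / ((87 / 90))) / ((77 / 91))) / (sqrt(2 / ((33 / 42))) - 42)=49491*sqrt(77) / 43266608 + 148473 / 561904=0.27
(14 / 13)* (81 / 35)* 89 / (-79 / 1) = -2.81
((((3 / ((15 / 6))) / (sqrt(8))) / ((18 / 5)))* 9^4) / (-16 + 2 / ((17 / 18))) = -37179* sqrt(2) / 944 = -55.70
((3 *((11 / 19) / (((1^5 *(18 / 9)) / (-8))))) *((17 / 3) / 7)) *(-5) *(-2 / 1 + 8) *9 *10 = 2019600 / 133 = 15184.96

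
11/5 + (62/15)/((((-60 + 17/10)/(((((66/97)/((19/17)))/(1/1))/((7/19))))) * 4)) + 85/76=44979087/13675060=3.29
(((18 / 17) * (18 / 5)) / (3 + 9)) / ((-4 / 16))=-108 / 85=-1.27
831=831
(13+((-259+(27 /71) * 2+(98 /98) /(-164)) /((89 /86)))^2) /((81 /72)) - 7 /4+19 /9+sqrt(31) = sqrt(31)+44593254222324407 /805463138892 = 55369.06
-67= -67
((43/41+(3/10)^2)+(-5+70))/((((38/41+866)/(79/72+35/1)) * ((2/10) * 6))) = 704768231/307100160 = 2.29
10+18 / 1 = 28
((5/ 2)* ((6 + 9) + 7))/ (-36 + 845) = 55/ 809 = 0.07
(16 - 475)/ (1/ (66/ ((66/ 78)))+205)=-35802/ 15991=-2.24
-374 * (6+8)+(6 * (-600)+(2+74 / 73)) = -8832.99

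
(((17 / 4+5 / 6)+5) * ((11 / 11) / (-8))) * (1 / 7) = -121 / 672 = -0.18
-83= -83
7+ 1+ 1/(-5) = 39/5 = 7.80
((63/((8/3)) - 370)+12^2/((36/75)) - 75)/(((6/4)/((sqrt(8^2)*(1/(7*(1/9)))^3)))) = -1375.82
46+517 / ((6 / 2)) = 655 / 3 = 218.33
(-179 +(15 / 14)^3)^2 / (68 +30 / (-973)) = 33075024368539 / 71136904832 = 464.95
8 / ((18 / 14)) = 56 / 9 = 6.22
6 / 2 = 3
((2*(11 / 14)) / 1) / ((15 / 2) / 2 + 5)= 44 / 245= 0.18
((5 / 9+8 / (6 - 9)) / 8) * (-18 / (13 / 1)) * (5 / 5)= 19 / 52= 0.37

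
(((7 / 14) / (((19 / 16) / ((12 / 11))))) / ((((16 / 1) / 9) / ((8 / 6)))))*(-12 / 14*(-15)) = 4.43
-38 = -38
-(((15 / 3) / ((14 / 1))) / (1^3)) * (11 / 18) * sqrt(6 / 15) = -11 * sqrt(10) / 252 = -0.14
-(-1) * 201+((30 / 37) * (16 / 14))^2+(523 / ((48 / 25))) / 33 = 22325839579 / 106256304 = 210.11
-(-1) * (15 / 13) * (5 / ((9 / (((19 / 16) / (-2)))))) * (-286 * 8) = 5225 / 6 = 870.83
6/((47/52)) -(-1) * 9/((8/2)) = 1671/188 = 8.89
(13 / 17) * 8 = 6.12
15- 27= -12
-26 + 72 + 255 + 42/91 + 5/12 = 47093/156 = 301.88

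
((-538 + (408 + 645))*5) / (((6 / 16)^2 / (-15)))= -824000 / 3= -274666.67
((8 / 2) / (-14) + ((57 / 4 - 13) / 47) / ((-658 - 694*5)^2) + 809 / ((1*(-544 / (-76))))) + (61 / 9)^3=13095832685007427 / 30879425138688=424.10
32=32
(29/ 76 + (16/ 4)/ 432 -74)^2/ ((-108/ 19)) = -5703723529/ 5983632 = -953.22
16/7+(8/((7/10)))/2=8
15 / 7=2.14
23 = 23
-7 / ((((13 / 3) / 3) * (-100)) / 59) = 2.86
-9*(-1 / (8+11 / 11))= 1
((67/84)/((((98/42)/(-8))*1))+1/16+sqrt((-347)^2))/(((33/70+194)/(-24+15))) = -12147885/762328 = -15.94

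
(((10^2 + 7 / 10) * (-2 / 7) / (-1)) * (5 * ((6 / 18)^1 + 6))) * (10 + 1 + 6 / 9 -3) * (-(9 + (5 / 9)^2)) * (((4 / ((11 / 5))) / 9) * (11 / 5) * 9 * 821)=-1231773662288 / 5103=-241382257.94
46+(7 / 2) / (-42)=45.92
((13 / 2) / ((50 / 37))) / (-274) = -481 / 27400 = -0.02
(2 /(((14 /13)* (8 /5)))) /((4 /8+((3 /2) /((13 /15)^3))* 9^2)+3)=142805 /23394112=0.01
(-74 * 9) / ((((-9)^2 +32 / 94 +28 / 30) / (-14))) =6573420 / 58003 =113.33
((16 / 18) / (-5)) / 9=-8 / 405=-0.02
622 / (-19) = -622 / 19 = -32.74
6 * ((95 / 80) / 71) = 57 / 568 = 0.10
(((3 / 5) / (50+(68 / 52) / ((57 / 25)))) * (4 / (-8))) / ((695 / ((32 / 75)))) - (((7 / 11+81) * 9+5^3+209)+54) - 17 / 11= -1124.27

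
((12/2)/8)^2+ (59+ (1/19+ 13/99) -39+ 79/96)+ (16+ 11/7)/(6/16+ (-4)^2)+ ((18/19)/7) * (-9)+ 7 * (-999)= -384803534069/55196064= -6971.58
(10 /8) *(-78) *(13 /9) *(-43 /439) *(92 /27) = 1671410 /35559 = 47.00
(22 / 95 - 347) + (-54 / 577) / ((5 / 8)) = -19016319 / 54815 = -346.92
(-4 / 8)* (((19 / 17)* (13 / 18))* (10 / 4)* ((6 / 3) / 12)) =-1235 / 7344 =-0.17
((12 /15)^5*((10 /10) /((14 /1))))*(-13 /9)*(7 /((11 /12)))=-26624 /103125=-0.26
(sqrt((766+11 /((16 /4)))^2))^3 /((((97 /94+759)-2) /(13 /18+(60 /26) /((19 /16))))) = 359894908471875 /225279808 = 1597546.23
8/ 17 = 0.47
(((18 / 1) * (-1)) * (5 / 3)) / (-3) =10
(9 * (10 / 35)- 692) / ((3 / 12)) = -19304 / 7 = -2757.71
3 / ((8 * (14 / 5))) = 15 / 112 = 0.13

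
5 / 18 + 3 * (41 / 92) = 1337 / 828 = 1.61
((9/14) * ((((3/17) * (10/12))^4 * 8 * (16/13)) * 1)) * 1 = 22500/7600411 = 0.00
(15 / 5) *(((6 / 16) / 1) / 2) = 9 / 16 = 0.56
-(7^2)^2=-2401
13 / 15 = 0.87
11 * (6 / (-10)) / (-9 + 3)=11 / 10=1.10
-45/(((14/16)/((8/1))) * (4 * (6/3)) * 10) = -5.14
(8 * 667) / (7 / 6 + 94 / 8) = 64032 / 155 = 413.11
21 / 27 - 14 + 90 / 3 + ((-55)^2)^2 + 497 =82360249 / 9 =9151138.78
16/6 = 8/3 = 2.67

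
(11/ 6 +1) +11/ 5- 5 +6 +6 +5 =511/ 30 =17.03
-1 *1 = -1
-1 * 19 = -19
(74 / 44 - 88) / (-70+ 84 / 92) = 43677 / 34958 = 1.25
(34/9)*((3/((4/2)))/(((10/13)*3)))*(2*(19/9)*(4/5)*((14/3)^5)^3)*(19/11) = 49645512926791268171776/319621903425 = 155325753319.16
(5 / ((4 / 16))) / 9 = 20 / 9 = 2.22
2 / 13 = 0.15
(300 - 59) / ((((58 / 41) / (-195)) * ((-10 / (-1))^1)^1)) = -385359 / 116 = -3322.06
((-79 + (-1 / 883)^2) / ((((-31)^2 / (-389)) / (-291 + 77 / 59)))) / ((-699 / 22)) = 3003256342818160 / 10300367680363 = 291.57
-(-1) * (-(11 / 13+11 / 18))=-341 / 234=-1.46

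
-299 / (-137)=299 / 137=2.18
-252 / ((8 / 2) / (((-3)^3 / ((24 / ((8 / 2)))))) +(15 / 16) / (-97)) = 502848 / 1793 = 280.45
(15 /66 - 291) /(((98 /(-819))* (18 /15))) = 1247415 /616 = 2025.02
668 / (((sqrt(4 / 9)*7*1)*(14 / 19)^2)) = 180861 / 686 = 263.65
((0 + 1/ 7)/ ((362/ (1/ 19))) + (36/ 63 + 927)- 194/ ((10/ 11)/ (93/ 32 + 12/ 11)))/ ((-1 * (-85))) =0.88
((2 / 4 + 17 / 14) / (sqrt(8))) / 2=3*sqrt(2) / 14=0.30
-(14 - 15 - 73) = 74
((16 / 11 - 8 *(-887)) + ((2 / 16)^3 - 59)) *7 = 277484109 / 5632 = 49269.20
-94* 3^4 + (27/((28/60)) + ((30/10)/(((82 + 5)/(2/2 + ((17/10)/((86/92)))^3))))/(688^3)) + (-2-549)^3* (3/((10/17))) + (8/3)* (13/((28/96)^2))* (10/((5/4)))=-853153466.16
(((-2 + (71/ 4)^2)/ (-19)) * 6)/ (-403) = 15027/ 61256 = 0.25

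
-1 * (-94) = 94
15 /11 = 1.36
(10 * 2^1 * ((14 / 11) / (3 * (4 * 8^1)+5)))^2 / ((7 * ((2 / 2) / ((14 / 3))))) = 156800 / 3702963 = 0.04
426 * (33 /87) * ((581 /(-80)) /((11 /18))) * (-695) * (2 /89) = 29991.28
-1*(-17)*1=17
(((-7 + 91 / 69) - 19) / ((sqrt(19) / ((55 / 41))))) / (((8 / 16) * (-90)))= 18733 * sqrt(19) / 483759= 0.17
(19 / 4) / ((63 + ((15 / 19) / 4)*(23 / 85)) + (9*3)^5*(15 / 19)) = 6137 / 14635966605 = 0.00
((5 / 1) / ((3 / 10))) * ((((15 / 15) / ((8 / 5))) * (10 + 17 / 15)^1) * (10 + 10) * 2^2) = 83500 / 9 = 9277.78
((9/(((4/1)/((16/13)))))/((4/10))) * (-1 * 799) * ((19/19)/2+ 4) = -323595/13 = -24891.92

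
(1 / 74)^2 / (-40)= -1 / 219040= -0.00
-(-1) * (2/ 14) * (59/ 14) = 59/ 98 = 0.60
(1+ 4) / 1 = 5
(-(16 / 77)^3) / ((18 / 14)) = -4096 / 586971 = -0.01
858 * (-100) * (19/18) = -271700/3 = -90566.67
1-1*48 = -47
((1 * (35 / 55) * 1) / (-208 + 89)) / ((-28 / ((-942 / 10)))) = -471 / 26180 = -0.02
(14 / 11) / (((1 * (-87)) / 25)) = -350 / 957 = -0.37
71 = 71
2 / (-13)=-2 / 13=-0.15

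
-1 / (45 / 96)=-2.13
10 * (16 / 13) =160 / 13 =12.31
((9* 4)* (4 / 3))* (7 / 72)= 14 / 3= 4.67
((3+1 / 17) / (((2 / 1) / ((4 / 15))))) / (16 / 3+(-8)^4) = 13 / 130730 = 0.00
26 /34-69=-1160 /17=-68.24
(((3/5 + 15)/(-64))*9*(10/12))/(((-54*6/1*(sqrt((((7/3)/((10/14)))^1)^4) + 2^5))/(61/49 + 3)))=4225/7527184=0.00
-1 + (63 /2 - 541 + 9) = -1003 /2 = -501.50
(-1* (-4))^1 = 4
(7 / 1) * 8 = 56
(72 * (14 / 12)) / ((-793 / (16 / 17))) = -0.10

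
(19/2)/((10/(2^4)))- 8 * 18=-644/5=-128.80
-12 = -12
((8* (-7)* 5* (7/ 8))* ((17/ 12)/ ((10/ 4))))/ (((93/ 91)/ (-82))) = 3107923/ 279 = 11139.51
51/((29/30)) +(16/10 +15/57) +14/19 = 8027/145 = 55.36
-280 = -280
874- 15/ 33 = 9609/ 11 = 873.55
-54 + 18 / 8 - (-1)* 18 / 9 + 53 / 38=-3675 / 76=-48.36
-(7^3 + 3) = -346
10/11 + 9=109/11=9.91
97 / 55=1.76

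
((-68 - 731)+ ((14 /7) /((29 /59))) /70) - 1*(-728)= -72006 /1015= -70.94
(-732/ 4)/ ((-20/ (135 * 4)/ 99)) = 489159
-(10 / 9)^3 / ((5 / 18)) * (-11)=4400 / 81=54.32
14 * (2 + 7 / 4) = 105 / 2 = 52.50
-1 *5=-5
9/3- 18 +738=723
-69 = -69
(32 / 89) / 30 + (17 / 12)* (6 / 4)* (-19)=-431077 / 10680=-40.36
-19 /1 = -19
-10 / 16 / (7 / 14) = -5 / 4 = -1.25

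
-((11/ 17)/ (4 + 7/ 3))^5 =-39135393/ 3515706497843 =-0.00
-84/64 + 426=424.69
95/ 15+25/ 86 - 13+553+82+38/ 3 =55151/ 86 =641.29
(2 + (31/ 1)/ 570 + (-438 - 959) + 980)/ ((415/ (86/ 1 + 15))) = -23888419/ 236550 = -100.99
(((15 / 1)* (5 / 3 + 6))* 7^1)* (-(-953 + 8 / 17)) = 13035365 / 17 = 766786.18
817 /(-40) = -20.42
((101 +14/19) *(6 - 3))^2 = 33628401/361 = 93153.47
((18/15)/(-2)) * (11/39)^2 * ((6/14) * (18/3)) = -726/5915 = -0.12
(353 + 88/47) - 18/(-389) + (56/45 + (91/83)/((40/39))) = 39030889027/109259208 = 357.23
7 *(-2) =-14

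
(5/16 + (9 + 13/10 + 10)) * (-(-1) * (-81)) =-1669.61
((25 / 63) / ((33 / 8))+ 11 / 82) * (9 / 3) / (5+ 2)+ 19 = 7597127 / 397782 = 19.10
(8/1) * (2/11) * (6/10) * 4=192/55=3.49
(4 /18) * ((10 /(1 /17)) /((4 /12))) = 340 /3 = 113.33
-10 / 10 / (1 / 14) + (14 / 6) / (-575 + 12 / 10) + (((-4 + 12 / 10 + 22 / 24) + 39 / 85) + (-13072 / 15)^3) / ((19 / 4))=-22935701202237764 / 164608875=-139334535.89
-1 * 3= -3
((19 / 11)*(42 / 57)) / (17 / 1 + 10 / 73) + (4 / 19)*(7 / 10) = 289744 / 1307295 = 0.22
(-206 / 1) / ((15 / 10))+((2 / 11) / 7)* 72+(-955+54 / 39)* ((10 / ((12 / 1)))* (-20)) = 47321654 / 3003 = 15758.13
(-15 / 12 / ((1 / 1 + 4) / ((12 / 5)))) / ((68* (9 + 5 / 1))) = -3 / 4760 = -0.00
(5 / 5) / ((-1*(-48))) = 0.02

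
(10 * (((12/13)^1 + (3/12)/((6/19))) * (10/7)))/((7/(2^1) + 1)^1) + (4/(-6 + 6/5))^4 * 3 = 270875/39312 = 6.89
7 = 7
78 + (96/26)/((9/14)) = 83.74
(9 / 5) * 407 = 3663 / 5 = 732.60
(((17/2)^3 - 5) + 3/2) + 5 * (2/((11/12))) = 54695/88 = 621.53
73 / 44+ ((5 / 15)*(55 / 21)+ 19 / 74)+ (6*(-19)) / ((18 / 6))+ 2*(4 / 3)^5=-74168657 / 2769228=-26.78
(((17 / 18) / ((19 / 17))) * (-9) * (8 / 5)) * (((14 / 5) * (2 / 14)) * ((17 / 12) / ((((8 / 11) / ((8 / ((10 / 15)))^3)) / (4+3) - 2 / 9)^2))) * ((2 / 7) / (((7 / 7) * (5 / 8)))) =-2070934677504 / 32425934375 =-63.87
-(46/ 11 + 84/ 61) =-3730/ 671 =-5.56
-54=-54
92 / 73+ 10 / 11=1742 / 803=2.17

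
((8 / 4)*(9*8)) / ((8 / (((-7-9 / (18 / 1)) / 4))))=-135 / 4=-33.75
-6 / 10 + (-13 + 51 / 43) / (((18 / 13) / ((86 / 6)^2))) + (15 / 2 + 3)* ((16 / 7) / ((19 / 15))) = -13347487 / 7695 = -1734.57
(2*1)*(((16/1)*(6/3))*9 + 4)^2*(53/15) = 602532.27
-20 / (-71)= 20 / 71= 0.28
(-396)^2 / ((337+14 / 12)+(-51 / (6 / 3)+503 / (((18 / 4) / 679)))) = 2.06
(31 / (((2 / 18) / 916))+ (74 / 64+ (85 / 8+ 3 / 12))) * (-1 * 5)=-1277880.16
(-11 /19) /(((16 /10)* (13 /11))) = -605 /1976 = -0.31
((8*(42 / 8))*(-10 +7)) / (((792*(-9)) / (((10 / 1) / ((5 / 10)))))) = 35 / 99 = 0.35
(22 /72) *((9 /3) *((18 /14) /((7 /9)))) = 297 /196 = 1.52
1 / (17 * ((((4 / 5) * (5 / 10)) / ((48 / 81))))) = 40 / 459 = 0.09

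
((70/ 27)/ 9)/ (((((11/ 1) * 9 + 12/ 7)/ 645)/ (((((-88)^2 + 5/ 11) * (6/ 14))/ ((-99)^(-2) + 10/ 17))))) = 47950332430/ 4607269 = 10407.54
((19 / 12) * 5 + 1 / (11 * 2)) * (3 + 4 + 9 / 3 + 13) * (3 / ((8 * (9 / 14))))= 169211 / 1584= 106.83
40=40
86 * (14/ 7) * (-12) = -2064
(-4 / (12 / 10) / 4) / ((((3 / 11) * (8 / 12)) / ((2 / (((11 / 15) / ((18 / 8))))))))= -225 / 8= -28.12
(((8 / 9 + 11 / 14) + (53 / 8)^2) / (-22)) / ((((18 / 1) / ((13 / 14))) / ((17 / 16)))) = -40601899 / 357654528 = -0.11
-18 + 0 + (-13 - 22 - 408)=-461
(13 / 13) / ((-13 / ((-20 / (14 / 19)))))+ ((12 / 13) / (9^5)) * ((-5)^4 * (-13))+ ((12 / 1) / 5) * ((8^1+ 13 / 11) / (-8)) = -156369659 / 197026830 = -0.79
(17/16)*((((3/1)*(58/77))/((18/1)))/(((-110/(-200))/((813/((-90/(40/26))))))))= -668015/198198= -3.37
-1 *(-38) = 38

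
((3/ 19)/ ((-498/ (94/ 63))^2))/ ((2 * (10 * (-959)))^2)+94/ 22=26946800242583607899/ 6306697929115306800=4.27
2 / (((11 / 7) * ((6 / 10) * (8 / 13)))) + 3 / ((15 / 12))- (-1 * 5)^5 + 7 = 2070979 / 660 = 3137.85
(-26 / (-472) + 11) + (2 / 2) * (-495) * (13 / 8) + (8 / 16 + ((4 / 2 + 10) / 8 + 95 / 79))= -29461897 / 37288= -790.12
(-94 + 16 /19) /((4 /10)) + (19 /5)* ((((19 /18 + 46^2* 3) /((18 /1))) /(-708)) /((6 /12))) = -43710257 /184680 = -236.68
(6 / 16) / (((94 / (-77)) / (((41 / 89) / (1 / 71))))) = -672441 / 66928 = -10.05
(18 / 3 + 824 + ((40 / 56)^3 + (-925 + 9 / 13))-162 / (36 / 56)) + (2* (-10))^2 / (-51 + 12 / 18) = -353.89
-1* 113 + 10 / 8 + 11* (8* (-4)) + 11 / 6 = -5543 / 12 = -461.92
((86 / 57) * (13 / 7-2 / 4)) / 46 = 43 / 966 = 0.04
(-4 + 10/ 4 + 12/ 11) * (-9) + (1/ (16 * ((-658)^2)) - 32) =-2157892565/ 76201664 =-28.32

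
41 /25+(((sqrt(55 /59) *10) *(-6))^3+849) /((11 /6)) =127801 /275 - 6480000 *sqrt(3245) /3481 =-105577.37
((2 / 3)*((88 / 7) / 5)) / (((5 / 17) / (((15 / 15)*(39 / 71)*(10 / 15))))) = 77792 / 37275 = 2.09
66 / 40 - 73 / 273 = 7549 / 5460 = 1.38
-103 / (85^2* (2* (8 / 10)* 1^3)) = -103 / 11560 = -0.01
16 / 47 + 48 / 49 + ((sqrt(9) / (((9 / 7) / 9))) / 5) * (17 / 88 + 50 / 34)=8.31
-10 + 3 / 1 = -7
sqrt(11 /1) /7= sqrt(11) /7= 0.47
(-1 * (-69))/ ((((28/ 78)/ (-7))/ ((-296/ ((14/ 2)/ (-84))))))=-4779216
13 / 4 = 3.25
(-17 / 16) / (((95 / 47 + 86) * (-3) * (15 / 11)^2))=96679 / 44679600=0.00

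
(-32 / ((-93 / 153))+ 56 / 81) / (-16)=-16741 / 5022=-3.33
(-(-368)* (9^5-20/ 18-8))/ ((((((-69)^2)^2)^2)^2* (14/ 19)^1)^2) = 767282396/ 1336231350930908273389298953055164662576678841498370488119087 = 0.00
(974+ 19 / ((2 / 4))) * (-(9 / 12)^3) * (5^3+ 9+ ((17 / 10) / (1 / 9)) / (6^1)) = -18655461 / 320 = -58298.32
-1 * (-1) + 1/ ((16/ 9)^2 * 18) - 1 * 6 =-2551/ 512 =-4.98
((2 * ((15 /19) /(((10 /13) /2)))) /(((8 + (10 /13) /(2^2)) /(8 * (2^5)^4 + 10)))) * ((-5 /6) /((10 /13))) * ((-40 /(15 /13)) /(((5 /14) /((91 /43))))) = 813957984056672 /870105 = 935470988.05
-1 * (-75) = 75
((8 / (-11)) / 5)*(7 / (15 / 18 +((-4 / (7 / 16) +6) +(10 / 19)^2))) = 0.50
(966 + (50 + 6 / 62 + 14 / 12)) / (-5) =-189211 / 930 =-203.45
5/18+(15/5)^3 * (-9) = -4369/18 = -242.72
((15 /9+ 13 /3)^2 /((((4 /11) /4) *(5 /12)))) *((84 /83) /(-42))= -9504 /415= -22.90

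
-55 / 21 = -2.62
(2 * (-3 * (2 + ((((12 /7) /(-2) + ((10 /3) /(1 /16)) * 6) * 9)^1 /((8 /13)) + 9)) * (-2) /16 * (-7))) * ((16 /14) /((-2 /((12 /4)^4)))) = 31832271 /28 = 1136866.82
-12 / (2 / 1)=-6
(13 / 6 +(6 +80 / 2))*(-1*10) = -1445 / 3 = -481.67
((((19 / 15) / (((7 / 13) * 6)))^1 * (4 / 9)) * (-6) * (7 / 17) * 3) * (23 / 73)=-22724 / 55845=-0.41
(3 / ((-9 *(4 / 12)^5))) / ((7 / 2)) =-162 / 7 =-23.14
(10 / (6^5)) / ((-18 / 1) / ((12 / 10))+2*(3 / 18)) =-5 / 57024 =-0.00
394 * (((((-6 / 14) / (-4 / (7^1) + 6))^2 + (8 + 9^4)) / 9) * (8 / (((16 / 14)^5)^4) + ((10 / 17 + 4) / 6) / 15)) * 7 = 1217182.82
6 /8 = 3 /4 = 0.75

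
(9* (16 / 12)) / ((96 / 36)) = 9 / 2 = 4.50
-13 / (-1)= 13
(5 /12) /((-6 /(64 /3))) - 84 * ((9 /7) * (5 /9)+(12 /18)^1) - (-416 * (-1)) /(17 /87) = -1031108 /459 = -2246.42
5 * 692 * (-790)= -2733400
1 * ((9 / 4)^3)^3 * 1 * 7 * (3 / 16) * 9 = 73222472421 / 4194304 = 17457.60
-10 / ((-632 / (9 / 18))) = 5 / 632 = 0.01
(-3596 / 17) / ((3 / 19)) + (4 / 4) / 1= -68273 / 51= -1338.69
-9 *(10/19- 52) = 8802/19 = 463.26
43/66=0.65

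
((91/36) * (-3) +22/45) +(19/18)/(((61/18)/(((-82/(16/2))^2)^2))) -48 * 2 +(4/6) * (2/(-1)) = 2342642167/702720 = 3333.68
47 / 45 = 1.04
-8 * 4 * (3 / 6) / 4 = -4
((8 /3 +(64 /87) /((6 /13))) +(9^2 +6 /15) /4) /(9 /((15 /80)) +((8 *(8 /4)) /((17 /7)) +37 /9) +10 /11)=24023329 /58186180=0.41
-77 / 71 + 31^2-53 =64391 / 71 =906.92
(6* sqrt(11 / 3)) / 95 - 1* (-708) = 2* sqrt(33) / 95 + 708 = 708.12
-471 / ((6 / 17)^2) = -3781.08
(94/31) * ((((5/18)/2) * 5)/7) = 1175/3906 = 0.30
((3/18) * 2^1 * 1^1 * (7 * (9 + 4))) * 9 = 273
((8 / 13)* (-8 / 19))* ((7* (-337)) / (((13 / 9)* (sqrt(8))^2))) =169848 / 3211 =52.90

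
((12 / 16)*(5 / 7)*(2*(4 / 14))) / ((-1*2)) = -15 / 98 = -0.15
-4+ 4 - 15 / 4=-3.75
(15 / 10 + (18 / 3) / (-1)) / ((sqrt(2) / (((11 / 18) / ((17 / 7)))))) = -77*sqrt(2) / 136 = -0.80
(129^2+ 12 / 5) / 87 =27739 / 145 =191.30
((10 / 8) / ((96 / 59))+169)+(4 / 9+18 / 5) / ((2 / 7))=1059401 / 5760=183.92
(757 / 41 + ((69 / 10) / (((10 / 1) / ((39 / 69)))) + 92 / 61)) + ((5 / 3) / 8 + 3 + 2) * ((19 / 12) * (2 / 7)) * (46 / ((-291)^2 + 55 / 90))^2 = 20.36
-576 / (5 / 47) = -5414.40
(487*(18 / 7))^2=76842756 / 49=1568219.51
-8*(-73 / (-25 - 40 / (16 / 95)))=-1168 / 525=-2.22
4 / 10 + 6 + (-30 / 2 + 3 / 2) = -71 / 10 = -7.10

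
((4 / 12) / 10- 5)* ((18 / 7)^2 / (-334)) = 0.10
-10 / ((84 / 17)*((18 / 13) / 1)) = -1105 / 756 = -1.46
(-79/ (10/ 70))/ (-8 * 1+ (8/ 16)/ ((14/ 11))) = 15484/ 213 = 72.69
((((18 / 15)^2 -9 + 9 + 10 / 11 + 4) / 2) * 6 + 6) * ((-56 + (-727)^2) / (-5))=-2647361.47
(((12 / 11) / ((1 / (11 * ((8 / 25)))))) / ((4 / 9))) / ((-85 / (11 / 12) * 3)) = -66 / 2125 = -0.03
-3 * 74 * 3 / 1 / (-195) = 222 / 65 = 3.42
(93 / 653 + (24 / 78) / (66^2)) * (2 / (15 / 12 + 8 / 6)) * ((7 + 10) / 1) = 179146544 / 95526717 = 1.88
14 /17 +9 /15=121 /85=1.42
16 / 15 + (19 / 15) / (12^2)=2323 / 2160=1.08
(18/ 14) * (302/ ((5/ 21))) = 8154/ 5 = 1630.80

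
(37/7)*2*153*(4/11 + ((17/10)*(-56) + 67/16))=-451583631/3080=-146618.06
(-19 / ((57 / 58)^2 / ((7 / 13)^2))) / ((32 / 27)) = -123627 / 25688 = -4.81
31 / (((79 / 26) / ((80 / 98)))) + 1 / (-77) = 354087 / 42581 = 8.32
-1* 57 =-57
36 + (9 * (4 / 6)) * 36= 252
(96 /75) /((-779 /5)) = -32 /3895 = -0.01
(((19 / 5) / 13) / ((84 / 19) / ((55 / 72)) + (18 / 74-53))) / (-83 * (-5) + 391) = -0.00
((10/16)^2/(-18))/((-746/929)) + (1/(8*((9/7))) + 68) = 68.12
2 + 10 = 12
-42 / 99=-14 / 33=-0.42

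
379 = 379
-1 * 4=-4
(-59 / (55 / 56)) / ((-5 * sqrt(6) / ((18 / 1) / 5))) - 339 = -339 + 9912 * sqrt(6) / 1375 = -321.34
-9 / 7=-1.29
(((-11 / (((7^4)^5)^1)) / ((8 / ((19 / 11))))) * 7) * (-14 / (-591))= -19 / 3849569745460301436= -0.00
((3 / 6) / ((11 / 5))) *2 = 5 / 11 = 0.45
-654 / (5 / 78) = -51012 / 5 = -10202.40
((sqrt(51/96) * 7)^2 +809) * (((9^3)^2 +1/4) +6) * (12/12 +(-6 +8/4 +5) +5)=397622455083/128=3106425430.34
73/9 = 8.11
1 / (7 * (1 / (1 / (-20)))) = -0.01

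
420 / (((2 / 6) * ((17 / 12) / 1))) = 889.41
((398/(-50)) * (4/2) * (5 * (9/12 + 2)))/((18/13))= -28457/180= -158.09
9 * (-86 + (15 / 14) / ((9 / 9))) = -10701 / 14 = -764.36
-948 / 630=-158 / 105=-1.50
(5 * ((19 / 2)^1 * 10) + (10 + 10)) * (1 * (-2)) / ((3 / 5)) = -1650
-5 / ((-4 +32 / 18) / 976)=2196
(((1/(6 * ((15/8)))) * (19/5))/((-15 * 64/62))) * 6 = -589/4500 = -0.13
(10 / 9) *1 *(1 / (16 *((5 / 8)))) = 1 / 9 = 0.11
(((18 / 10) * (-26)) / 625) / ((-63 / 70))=52 / 625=0.08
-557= -557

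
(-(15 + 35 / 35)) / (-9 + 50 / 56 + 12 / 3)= 448 / 115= 3.90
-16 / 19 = -0.84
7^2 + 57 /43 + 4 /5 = 10992 /215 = 51.13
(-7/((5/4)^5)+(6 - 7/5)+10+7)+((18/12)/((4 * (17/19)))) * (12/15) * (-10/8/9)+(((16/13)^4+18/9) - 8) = 566412979441/36415275000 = 15.55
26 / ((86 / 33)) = 429 / 43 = 9.98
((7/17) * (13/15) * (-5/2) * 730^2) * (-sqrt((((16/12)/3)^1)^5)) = 775902400/12393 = 62608.12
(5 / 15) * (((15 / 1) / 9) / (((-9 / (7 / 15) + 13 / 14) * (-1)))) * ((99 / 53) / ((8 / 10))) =1925 / 27242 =0.07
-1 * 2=-2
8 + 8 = 16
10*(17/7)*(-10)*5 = -8500/7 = -1214.29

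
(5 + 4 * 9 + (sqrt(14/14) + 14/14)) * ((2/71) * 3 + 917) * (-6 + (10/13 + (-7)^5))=-611934383181/923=-662984163.79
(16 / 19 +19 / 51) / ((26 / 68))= 2354 / 741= 3.18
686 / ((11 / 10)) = 6860 / 11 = 623.64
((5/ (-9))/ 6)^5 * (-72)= 0.00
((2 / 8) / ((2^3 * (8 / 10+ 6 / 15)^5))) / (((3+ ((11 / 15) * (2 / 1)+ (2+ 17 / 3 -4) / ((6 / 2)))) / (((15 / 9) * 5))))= 390625 / 21233664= 0.02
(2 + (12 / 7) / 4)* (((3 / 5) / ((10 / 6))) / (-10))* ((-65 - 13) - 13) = 1989 / 250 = 7.96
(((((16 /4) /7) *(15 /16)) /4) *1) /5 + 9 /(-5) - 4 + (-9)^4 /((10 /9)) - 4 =3301271 /560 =5895.13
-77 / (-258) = 77 / 258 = 0.30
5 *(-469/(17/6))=-14070/17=-827.65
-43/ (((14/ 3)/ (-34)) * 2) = 2193/ 14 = 156.64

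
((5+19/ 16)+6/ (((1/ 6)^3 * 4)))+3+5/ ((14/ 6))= 37557/ 112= 335.33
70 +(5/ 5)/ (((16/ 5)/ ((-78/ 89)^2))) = 2225485/ 31684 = 70.24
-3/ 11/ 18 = -1/ 66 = -0.02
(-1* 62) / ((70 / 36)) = -1116 / 35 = -31.89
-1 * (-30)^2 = -900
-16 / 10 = -8 / 5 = -1.60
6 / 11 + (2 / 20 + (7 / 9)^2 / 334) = 481556 / 743985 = 0.65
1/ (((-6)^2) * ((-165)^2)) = 1/ 980100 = 0.00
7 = 7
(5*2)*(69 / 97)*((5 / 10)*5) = 1725 / 97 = 17.78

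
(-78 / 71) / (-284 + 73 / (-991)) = 25766 / 6662569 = 0.00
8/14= 4/7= 0.57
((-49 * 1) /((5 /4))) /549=-196 /2745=-0.07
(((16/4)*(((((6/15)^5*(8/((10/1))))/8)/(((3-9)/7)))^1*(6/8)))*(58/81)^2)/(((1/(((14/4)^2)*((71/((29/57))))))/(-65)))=1395524312/6834375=204.19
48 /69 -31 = -30.30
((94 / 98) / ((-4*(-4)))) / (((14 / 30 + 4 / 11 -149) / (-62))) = 240405 / 9583616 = 0.03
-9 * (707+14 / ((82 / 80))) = -265923 / 41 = -6485.93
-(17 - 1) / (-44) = 4 / 11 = 0.36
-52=-52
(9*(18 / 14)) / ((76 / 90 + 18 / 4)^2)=656100 / 1619527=0.41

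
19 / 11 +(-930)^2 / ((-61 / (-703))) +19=6688285608 / 671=9967638.76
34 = 34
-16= -16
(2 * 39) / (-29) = -78 / 29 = -2.69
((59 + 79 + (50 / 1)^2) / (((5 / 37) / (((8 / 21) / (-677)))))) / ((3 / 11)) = -8589328 / 213255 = -40.28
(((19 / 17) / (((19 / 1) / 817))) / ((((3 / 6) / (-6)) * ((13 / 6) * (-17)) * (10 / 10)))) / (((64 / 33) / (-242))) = -29360529 / 15028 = -1953.72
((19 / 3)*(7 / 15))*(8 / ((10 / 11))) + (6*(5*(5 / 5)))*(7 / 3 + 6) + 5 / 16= 994757 / 3600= 276.32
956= 956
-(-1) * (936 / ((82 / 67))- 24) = 30372 / 41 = 740.78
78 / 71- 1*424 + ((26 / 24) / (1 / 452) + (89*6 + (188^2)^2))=266079373531 / 213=1249198936.77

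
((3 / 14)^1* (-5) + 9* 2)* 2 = 237 / 7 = 33.86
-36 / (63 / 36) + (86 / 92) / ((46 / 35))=-294169 / 14812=-19.86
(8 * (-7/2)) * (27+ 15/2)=-966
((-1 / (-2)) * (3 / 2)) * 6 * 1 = 9 / 2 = 4.50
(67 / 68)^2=4489 / 4624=0.97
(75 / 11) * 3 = 225 / 11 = 20.45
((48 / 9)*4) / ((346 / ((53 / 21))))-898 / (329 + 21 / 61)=-40210913 / 15640065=-2.57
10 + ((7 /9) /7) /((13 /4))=1174 /117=10.03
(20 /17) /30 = 0.04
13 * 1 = 13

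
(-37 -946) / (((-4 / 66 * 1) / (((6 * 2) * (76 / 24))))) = 616341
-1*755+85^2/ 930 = -138985/ 186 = -747.23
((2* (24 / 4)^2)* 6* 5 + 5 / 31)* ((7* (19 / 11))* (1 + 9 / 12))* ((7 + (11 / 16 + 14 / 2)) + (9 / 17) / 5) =735664097 / 1088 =676161.85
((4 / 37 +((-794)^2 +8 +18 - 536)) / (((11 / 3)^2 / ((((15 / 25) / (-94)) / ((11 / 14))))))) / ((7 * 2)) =-314648091 / 11573045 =-27.19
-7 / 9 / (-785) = 7 / 7065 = 0.00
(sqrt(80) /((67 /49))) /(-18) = -0.36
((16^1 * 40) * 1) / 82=320 / 41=7.80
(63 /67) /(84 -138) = -0.02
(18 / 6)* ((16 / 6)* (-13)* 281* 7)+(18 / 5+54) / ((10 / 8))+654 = -5096698 / 25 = -203867.92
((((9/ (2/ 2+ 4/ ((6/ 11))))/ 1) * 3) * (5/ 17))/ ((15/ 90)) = 486/ 85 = 5.72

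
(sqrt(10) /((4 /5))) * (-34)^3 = -49130 * sqrt(10) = -155362.70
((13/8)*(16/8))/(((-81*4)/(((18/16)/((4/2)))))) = -13/2304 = -0.01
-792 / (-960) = 33 / 40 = 0.82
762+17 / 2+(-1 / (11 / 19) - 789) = -445 / 22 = -20.23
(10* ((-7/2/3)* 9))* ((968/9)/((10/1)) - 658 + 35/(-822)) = 55867343/822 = 67965.14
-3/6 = -1/2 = -0.50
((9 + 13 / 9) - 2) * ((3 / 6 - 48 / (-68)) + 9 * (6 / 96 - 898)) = -41758637 / 612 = -68233.07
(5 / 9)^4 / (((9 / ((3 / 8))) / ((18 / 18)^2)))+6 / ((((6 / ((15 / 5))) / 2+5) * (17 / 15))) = 2372585 / 2676888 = 0.89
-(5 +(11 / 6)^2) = -301 / 36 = -8.36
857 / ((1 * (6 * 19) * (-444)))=-857 / 50616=-0.02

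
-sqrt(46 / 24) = -sqrt(69) / 6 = -1.38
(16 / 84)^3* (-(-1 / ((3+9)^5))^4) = -1 / 554757051407126048538624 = -0.00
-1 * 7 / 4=-7 / 4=-1.75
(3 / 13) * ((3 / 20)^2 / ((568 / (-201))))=-5427 / 2953600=-0.00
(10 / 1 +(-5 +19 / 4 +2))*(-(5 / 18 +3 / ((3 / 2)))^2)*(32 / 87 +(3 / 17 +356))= -41662682303 / 1916784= -21735.72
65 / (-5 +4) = -65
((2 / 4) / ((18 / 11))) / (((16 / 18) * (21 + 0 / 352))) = 11 / 672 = 0.02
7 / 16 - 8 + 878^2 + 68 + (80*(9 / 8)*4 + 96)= 771400.44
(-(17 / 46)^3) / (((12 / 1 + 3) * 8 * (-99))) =4913 / 1156351680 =0.00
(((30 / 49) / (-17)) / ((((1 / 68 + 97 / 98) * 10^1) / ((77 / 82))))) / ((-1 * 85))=462 / 11664295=0.00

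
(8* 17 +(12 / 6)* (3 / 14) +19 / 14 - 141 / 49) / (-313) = -13221 / 30674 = -0.43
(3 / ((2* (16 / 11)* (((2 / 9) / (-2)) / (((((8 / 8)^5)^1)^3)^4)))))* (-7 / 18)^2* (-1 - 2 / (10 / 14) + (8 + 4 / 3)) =-44737 / 5760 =-7.77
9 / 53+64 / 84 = 1037 / 1113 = 0.93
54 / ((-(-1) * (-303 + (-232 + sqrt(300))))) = -0.10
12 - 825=-813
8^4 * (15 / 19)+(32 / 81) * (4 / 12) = 14930528 / 4617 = 3233.82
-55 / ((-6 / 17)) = 935 / 6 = 155.83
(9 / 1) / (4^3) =9 / 64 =0.14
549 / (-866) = -549 / 866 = -0.63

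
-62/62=-1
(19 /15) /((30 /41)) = 1.73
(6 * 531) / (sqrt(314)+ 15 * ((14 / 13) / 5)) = -869778 / 25651+ 269217 * sqrt(314) / 25651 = 152.07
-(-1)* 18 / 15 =6 / 5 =1.20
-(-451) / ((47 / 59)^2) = 1569931 / 2209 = 710.70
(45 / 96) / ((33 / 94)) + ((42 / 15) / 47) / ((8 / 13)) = 59229 / 41360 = 1.43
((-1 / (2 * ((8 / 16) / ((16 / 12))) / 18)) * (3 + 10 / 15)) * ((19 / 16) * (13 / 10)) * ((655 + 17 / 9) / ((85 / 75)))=-4015726 / 51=-78739.73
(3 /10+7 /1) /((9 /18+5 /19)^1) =1387 /145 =9.57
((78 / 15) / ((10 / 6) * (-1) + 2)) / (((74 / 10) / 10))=780 / 37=21.08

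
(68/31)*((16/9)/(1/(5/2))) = 9.75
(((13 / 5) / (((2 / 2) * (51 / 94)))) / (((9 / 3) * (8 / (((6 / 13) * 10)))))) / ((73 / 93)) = 1457 / 1241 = 1.17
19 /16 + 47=771 /16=48.19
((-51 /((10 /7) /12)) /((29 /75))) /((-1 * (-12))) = -5355 /58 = -92.33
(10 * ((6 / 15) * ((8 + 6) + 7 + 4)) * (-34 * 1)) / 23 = -3400 / 23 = -147.83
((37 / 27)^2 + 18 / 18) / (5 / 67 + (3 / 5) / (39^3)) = 772058755 / 20022876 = 38.56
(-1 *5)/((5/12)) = -12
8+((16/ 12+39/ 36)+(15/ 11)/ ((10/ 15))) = 1645/ 132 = 12.46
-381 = -381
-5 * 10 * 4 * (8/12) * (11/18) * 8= -17600/27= -651.85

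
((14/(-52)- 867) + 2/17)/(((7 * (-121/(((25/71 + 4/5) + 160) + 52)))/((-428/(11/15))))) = -1692690779358/13290277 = -127363.09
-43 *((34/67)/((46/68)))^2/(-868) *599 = 16.70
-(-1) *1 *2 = 2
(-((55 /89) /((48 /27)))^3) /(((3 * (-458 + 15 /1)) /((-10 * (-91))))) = 18395251875 /639592994816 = 0.03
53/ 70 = 0.76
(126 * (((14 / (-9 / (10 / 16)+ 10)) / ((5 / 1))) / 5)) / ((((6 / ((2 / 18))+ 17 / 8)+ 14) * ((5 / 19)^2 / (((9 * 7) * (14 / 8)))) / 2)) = -187220376 / 257125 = -728.13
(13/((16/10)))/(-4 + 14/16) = -13/5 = -2.60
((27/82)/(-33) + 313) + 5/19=5368533/17138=313.25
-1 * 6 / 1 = -6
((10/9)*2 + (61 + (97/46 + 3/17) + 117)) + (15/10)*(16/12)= 1298563/7038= 184.51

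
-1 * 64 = -64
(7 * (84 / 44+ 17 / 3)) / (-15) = -350 / 99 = -3.54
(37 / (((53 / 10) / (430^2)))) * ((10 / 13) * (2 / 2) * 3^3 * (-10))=-184715100000 / 689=-268091582.00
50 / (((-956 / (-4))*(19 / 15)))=750 / 4541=0.17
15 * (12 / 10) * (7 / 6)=21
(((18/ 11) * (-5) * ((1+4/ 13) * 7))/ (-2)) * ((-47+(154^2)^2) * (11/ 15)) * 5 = 1003970767065/ 13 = 77228520543.46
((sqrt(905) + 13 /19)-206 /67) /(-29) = 3043 /36917-sqrt(905) /29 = -0.95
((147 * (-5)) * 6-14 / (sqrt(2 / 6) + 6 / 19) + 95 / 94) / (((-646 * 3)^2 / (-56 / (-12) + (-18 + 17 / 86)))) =0.02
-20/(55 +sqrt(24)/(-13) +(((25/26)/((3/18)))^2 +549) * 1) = -72805876/2319900269 - 17576 * sqrt(6)/2319900269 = -0.03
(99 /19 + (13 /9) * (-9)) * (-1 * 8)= 1184 /19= 62.32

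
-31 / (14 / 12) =-186 / 7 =-26.57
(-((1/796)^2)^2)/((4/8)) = -1/200734617728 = -0.00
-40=-40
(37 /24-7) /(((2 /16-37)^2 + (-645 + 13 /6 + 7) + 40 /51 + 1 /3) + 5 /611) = -10885576 /1445986313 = -0.01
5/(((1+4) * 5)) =1/5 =0.20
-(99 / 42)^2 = -1089 / 196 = -5.56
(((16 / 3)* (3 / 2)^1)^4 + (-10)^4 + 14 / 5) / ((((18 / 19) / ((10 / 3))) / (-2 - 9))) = -4911082 / 9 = -545675.78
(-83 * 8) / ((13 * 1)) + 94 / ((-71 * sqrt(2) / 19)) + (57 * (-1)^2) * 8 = 5264 / 13 - 893 * sqrt(2) / 71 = 387.14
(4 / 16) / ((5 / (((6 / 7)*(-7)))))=-3 / 10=-0.30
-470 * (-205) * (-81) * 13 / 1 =-101456550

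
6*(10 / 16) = 15 / 4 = 3.75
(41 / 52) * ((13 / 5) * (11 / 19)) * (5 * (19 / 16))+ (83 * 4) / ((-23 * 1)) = -10875 / 1472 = -7.39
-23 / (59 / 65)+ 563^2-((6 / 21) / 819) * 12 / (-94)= 1679548799528 / 5299203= 316943.66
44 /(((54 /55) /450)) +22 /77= 423506 /21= 20166.95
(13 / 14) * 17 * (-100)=-11050 / 7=-1578.57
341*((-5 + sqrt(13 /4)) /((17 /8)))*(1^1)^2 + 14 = -13402 /17 + 1364*sqrt(13) /17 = -499.06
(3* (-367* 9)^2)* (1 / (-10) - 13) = -4287554937 / 10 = -428755493.70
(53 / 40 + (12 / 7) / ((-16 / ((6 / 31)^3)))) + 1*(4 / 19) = 243239559 / 158488120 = 1.53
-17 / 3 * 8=-136 / 3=-45.33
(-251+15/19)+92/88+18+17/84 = -4054781/17556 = -230.96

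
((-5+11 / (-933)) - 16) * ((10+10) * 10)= -3920800 / 933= -4202.36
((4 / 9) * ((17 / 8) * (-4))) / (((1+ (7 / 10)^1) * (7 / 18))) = -40 / 7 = -5.71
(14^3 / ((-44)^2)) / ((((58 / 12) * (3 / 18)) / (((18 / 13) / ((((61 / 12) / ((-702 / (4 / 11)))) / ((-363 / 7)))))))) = 84873096 / 1769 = 47978.01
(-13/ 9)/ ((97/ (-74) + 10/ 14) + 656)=-6734/ 3055491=-0.00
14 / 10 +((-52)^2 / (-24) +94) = -259 / 15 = -17.27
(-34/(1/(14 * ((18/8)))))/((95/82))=-87822/95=-924.44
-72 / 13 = -5.54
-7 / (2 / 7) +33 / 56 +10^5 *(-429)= -2402401339 / 56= -42900023.91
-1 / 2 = -0.50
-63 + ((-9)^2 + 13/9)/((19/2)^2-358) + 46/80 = -3455329/55080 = -62.73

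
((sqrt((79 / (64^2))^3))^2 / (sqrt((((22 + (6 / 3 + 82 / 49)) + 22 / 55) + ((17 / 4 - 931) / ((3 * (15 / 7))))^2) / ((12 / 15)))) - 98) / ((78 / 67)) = -3283 / 39 + 693705873 * sqrt(165177868445) / 7378108847140359897088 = -84.18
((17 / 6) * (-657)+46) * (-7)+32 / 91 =2313011 / 182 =12708.85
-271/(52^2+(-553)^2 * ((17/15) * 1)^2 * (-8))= 60975/706422008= 0.00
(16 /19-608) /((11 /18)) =-993.53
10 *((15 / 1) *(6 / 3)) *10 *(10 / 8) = 3750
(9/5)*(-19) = -171/5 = -34.20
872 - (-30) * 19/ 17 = 15394/ 17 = 905.53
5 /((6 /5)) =25 /6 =4.17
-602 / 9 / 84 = -43 / 54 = -0.80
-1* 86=-86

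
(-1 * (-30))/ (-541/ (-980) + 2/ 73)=2146200/ 41453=51.77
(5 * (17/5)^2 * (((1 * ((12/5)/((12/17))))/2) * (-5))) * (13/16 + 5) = -456909/160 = -2855.68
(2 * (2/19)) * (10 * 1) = 40/19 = 2.11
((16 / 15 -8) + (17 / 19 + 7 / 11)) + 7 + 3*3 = 33224 / 3135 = 10.60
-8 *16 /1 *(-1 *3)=384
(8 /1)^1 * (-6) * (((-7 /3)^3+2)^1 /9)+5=5029 /81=62.09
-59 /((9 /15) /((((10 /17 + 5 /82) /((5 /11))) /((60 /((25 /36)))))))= -2936725 /1806624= -1.63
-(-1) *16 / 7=16 / 7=2.29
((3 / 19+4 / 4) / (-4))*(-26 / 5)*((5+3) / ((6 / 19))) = 572 / 15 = 38.13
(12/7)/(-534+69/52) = -208/64631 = -0.00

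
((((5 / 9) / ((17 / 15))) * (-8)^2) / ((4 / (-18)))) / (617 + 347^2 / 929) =-1114800 / 5895617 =-0.19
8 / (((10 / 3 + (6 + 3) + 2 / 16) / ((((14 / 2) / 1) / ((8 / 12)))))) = 2016 / 299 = 6.74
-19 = -19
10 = 10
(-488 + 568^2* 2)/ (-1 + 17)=80595/ 2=40297.50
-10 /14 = -5 /7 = -0.71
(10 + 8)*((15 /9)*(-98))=-2940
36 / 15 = 12 / 5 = 2.40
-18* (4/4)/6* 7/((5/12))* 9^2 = -20412/5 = -4082.40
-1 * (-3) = 3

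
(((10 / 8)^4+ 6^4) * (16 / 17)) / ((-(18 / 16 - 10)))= 19553 / 142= 137.70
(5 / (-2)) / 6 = -5 / 12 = -0.42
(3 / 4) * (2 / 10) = 3 / 20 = 0.15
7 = 7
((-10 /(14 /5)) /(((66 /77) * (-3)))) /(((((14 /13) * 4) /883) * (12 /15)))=1434875 /4032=355.87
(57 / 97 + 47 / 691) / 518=3139 / 2479999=0.00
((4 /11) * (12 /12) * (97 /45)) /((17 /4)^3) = 24832 /2431935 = 0.01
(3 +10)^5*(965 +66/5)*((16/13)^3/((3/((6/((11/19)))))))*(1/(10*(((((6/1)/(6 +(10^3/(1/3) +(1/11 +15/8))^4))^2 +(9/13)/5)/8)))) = 158686024796793035563854855029802166024634998780449161216/11741203737711418080121998458870654511472309455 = 13515311406.03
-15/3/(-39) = 5/39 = 0.13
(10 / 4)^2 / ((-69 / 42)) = -175 / 46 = -3.80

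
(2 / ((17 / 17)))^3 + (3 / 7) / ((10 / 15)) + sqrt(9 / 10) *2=3 *sqrt(10) / 5 + 121 / 14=10.54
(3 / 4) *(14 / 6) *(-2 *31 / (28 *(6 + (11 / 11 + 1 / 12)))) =-93 / 170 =-0.55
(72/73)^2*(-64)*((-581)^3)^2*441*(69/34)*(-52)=111446939793192762844965.10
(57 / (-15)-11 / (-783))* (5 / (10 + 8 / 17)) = -1.81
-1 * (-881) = 881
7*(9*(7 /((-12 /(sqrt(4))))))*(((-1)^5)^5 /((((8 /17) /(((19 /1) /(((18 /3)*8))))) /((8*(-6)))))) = -47481 /16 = -2967.56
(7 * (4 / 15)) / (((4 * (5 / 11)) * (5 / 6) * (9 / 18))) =308 / 125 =2.46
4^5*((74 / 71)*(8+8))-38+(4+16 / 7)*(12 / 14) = 59294926 / 3479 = 17043.67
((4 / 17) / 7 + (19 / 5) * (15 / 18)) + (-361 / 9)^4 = 4042093001053 / 1561518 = 2588566.38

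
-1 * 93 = -93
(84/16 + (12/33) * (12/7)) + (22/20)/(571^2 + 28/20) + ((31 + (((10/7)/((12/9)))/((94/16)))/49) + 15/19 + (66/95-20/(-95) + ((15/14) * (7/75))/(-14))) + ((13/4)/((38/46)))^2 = 112798429123940921/2087209036521840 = 54.04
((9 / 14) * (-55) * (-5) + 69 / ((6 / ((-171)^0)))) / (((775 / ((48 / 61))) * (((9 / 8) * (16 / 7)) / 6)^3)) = 2.43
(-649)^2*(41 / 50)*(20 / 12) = 17269241 / 30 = 575641.37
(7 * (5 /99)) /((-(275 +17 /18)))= -70 /54637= -0.00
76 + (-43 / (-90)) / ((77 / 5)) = 105379 / 1386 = 76.03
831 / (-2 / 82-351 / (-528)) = 5996496 / 4621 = 1297.66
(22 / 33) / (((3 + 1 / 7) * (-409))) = -7 / 13497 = -0.00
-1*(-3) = 3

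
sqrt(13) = 3.61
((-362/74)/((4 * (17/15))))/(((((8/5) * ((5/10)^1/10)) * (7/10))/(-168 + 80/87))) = 411096250/127687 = 3219.56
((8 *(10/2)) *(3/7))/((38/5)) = 300/133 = 2.26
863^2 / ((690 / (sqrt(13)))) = 744769 * sqrt(13) / 690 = 3891.74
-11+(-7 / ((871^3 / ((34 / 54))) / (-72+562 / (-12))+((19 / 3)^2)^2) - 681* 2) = -11902711545502066 / 8669127132101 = -1373.00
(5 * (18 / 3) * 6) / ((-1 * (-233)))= 180 / 233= 0.77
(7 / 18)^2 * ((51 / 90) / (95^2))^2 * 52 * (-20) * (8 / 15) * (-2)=2945488 / 4453312921875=0.00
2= 2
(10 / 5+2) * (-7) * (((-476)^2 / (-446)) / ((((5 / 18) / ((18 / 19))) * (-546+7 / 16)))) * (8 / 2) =-355.69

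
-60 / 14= -30 / 7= -4.29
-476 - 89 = -565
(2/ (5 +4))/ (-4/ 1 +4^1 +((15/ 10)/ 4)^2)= 1.58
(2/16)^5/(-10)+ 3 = 3.00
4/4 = 1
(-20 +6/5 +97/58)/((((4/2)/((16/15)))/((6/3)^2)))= -79472/2175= -36.54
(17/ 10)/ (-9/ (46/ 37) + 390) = 391/ 88035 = 0.00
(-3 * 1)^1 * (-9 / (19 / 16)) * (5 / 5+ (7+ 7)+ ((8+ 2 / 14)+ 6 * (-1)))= 389.77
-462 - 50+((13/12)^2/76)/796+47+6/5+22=-19243534771/43557120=-441.80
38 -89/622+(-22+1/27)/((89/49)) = 38509987/1494666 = 25.76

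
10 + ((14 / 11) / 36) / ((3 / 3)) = 1987 / 198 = 10.04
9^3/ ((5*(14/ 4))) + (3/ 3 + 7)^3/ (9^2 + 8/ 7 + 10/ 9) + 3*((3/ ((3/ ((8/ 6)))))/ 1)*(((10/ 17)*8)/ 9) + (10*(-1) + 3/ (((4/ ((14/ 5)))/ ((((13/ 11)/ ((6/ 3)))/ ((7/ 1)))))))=9905344369/ 247165380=40.08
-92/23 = -4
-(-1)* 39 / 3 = 13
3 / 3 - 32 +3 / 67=-2074 / 67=-30.96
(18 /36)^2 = 1 /4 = 0.25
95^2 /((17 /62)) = 559550 /17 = 32914.71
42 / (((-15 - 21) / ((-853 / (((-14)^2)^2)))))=853 / 32928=0.03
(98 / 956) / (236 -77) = 49 / 76002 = 0.00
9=9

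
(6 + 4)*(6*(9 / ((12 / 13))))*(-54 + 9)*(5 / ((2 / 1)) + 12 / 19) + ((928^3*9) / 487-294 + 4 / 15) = 4076821269449 / 277590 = 14686484.63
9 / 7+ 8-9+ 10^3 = 7002 / 7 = 1000.29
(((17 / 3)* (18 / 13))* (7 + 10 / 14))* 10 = 55080 / 91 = 605.27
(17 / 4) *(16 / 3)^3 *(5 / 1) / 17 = 189.63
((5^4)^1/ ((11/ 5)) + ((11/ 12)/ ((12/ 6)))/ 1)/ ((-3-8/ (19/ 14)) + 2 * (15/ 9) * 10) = 1427299/ 122584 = 11.64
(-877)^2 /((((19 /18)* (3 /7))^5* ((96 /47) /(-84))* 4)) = -1033454970431541 /2476099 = -417372233.68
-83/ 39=-2.13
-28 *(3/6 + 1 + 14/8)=-91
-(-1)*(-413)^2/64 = 170569/64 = 2665.14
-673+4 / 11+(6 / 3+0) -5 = -7432 / 11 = -675.64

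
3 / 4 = 0.75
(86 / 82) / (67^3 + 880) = 43 / 12367363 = 0.00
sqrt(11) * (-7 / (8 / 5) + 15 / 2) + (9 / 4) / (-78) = -3 / 104 + 25 * sqrt(11) / 8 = 10.34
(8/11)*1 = 8/11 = 0.73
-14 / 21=-2 / 3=-0.67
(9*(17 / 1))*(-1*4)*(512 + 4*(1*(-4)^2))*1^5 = -352512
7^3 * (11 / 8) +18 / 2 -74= 3253 / 8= 406.62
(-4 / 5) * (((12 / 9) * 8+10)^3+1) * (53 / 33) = -10106252 / 891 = -11342.59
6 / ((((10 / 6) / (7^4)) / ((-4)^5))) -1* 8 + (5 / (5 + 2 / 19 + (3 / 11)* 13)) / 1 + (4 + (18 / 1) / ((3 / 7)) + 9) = -80013029351 / 9040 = -8850998.82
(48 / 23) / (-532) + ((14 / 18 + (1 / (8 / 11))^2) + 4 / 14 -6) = -5373709 / 1761984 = -3.05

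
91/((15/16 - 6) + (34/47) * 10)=68432/1633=41.91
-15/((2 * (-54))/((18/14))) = 5/28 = 0.18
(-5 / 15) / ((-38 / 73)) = 0.64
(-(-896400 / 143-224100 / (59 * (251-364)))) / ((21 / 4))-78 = 7405123974 / 6673667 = 1109.60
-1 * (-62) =62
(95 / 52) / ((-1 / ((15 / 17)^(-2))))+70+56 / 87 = 4634641 / 67860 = 68.30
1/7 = 0.14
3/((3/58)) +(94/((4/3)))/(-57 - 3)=2273/40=56.82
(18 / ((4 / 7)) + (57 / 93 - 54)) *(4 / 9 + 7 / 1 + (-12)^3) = 21013145 / 558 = 37657.97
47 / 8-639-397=-8241 / 8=-1030.12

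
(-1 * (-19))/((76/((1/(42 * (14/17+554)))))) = 17/1584576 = 0.00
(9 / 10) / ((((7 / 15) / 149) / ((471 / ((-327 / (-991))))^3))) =15151999706780493069 / 18130406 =835723133104.71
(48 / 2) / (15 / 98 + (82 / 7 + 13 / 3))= 7056 / 4763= 1.48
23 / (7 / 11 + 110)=253 / 1217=0.21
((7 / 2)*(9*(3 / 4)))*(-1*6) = -567 / 4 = -141.75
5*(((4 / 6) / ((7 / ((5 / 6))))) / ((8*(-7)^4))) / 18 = 25 / 21781872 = 0.00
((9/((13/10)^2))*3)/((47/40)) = 108000/7943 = 13.60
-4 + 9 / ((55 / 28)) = 32 / 55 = 0.58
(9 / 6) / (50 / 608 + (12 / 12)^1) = 1.39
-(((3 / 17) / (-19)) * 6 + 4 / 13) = -1058 / 4199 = -0.25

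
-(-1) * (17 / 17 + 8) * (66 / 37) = 594 / 37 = 16.05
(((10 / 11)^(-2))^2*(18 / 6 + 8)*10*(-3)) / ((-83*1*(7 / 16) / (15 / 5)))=2898918 / 72625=39.92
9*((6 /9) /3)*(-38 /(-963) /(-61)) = -76 /58743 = -0.00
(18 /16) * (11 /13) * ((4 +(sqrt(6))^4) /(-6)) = -165 /26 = -6.35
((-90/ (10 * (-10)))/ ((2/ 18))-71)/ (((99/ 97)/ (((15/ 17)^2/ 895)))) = -3589/ 66946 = -0.05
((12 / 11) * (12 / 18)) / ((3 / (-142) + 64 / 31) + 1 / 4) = 70432 / 222101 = 0.32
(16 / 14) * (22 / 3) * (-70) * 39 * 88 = -2013440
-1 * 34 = -34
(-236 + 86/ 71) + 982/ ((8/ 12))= 87913/ 71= 1238.21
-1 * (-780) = 780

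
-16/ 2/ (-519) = 8/ 519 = 0.02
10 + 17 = 27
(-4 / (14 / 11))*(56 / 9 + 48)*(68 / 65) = -730048 / 4095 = -178.28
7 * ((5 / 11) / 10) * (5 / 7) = 5 / 22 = 0.23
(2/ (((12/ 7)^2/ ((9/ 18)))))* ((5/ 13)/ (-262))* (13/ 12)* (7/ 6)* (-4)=1715/ 679104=0.00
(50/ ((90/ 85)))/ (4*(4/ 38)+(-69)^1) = -8075/ 11727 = -0.69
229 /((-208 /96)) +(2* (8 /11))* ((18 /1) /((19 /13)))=-238494 /2717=-87.78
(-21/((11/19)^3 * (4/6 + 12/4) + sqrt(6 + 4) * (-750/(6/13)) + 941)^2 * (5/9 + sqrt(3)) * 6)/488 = -154131421076489143448795529 * sqrt(3)/14243934909970228889800749280256552 - 8641915864212255776321625 * sqrt(30)/7121967454985114444900374640128276 - 85628567264716190804886405/14243934909970228889800749280256552 - 4801064369006808764623125 * sqrt(10)/7121967454985114444900374640128276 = -0.00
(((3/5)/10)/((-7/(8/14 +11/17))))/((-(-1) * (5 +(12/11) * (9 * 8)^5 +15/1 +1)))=-0.00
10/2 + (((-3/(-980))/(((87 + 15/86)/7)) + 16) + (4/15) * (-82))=-50521/58310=-0.87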